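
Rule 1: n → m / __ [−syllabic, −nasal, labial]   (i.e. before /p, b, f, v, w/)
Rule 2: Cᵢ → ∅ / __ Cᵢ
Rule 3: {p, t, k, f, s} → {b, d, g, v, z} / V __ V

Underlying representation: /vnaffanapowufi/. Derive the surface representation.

vnavanabowuvi

Rule 1 (nasal place assimilation): no segment meets the environment; /vnaffanapowufi/ is unchanged.
Rule 2 (degemination): /ff/ is a geminate; the first /f/ deletes. /vnaffanapowufi/ → vnafanapowufi.
Rule 3 (intervocalic voicing): /f/ is a voiceless obstruent between vowels /a/ and /a/, so it voices to [v]. /p/ is a voiceless obstruent between vowels /a/ and /o/, so it voices to [b]. /f/ is a voiceless obstruent between vowels /u/ and /i/, so it voices to [v]. /vnafanapowufi/ → vnavanabowuvi.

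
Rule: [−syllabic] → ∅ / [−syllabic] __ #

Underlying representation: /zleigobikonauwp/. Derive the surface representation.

zleigobikonauw

/p/ is the second consonant of a word-final cluster /wp/, so it deletes.
Surface form: [zleigobikonauw].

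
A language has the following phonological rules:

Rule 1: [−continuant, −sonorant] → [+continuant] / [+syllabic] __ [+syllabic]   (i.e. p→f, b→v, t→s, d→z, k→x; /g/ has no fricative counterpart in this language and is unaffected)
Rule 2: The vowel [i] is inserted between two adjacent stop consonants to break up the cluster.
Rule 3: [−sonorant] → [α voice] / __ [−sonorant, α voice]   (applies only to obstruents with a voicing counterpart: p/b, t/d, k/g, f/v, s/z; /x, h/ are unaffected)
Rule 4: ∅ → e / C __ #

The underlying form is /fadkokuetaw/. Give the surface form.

Rule 1 (intervocalic spirantization): /k/ is a stop between vowels /o/ and /u/, so it spirantizes to the fricative [x]. /t/ is a stop between vowels /e/ and /a/, so it spirantizes to the fricative [s]. /fadkokuetaw/ → fadkoxuesaw.
Rule 2 (stop-cluster i-epenthesis): /d/ and /k/ form a stop–stop cluster, so [i] is inserted between them. /fadkoxuesaw/ → fadikoxuesaw.
Rule 3 (regressive voicing assimilation): no segment meets the environment; /fadikoxuesaw/ is unchanged.
Rule 4 (final e-epenthesis): the form ends in the consonant /w/, so [e] is inserted word-finally. /fadikoxuesaw/ → fadikoxuesawe.

fadikoxuesawe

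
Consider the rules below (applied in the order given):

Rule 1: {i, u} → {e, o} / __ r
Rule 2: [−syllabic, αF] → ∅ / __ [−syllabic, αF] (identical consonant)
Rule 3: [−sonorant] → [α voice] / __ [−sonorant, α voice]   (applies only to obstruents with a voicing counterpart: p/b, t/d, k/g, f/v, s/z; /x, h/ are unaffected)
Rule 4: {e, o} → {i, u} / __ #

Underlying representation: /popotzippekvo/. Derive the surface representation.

Rule 1 (pre-rhotic lowering): no segment meets the environment; /popotzippekvo/ is unchanged.
Rule 2 (degemination): /pp/ is a geminate; the first /p/ deletes. /popotzippekvo/ → popotzipekvo.
Rule 3 (regressive voicing assimilation): /t/ precedes the voiced obstruent /z/, so it voices to [d] by assimilation. /k/ precedes the voiced obstruent /v/, so it voices to [g] by assimilation. /popotzipekvo/ → popodzipegvo.
Rule 4 (final vowel raising): /o/ is a mid vowel in word-final position, so it raises to [u]. /popodzipegvo/ → popodzipegvu.

popodzipegvu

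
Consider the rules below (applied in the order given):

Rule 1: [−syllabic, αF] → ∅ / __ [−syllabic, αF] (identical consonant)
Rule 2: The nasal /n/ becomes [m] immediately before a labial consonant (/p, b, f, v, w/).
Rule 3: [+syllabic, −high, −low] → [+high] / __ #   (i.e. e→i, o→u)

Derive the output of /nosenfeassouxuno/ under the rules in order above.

Rule 1 (degemination): /ss/ is a geminate; the first /s/ deletes. /nosenfeassouxuno/ → nosenfeasouxuno.
Rule 2 (nasal place assimilation): /n/ precedes the labial consonant /f/, so it assimilates in place to [m]. /nosenfeasouxuno/ → nosemfeasouxuno.
Rule 3 (final vowel raising): /o/ is a mid vowel in word-final position, so it raises to [u]. /nosemfeasouxuno/ → nosemfeasouxunu.

nosemfeasouxunu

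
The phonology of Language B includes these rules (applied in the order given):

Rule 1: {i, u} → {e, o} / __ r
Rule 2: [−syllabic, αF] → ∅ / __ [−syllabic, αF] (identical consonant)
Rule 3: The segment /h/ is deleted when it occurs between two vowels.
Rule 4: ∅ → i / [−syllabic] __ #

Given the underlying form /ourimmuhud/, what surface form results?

oorimuudi

Rule 1 (pre-rhotic lowering): /u/ is a high vowel immediately before /r/, so it lowers to [o]. /ourimmuhud/ → oorimmuhud.
Rule 2 (degemination): /mm/ is a geminate; the first /m/ deletes. /oorimmuhud/ → oorimuhud.
Rule 3 (intervocalic h-deletion): /h/ occurs between vowels /u/ and /u/, so it deletes. /oorimuhud/ → oorimuud.
Rule 4 (final i-epenthesis): the form ends in the consonant /d/, so [i] is inserted word-finally. /oorimuud/ → oorimuudi.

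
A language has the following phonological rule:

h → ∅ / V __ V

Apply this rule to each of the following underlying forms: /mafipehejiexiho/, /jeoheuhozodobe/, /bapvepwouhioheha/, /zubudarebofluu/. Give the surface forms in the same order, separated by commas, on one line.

/mafipehejiexiho/: /h/ occurs between vowels /e/ and /e/, so it deletes. /h/ occurs between vowels /i/ and /o/, so it deletes. → [mafipeejiexio].
/jeoheuhozodobe/: /h/ occurs between vowels /o/ and /e/, so it deletes. /h/ occurs between vowels /u/ and /o/, so it deletes. → [jeoeuozodobe].
/bapvepwouhioheha/: /h/ occurs between vowels /u/ and /i/, so it deletes. /h/ occurs between vowels /o/ and /e/, so it deletes. /h/ occurs between vowels /e/ and /a/, so it deletes. → [bapvepwouioea].
/zubudarebofluu/: the rule's environment is not met; surfaces unchanged as [zubudarebofluu].

mafipeejiexio, jeoeuozodobe, bapvepwouioea, zubudarebofluu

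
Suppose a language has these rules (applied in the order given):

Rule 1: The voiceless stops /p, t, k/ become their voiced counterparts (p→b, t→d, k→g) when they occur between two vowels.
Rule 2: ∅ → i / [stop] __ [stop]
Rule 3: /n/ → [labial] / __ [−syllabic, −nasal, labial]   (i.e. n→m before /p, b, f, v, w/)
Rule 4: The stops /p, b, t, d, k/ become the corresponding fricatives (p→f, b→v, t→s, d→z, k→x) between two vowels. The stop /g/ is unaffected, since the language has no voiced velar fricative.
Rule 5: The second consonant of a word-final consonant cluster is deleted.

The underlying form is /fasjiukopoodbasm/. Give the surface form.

Rule 1 (intervocalic voicing): /k/ is a voiceless stop between vowels /u/ and /o/, so it voices to [g]. /p/ is a voiceless stop between vowels /o/ and /o/, so it voices to [b]. /fasjiukopoodbasm/ → fasjiugoboodbasm.
Rule 2 (stop-cluster i-epenthesis): /d/ and /b/ form a stop–stop cluster, so [i] is inserted between them. /fasjiugoboodbasm/ → fasjiugoboodibasm.
Rule 3 (nasal place assimilation): no segment meets the environment; /fasjiugoboodibasm/ is unchanged.
Rule 4 (intervocalic spirantization): /b/ is a stop between vowels /o/ and /o/, so it spirantizes to the fricative [v]. /d/ is a stop between vowels /o/ and /i/, so it spirantizes to the fricative [z]. /b/ is a stop between vowels /i/ and /a/, so it spirantizes to the fricative [v]. /fasjiugoboodibasm/ → fasjiugovoozivasm.
Rule 5 (final cluster simplification): /m/ is the second consonant of a word-final cluster /sm/, so it deletes. /fasjiugovoozivasm/ → fasjiugovoozivas.

fasjiugovoozivas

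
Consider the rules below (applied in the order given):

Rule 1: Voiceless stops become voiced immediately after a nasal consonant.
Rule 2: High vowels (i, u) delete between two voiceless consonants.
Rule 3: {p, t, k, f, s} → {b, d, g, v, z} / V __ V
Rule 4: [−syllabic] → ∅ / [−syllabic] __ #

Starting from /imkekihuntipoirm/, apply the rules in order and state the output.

Rule 1 (post-nasal voicing): /k/ is a voiceless stop immediately after the nasal /m/, so it voices to [g]. /t/ is a voiceless stop immediately after the nasal /n/, so it voices to [d]. /imkekihuntipoirm/ → imgekihundipoirm.
Rule 2 (high vowel syncope): /i/ is a high vowel flanked by voiceless consonants /k/ and /h/, so it deletes. /imgekihundipoirm/ → imgekhundipoirm.
Rule 3 (intervocalic voicing): /p/ is a voiceless obstruent between vowels /i/ and /o/, so it voices to [b]. /imgekhundipoirm/ → imgekhundiboirm.
Rule 4 (final cluster simplification): /m/ is the second consonant of a word-final cluster /rm/, so it deletes. /imgekhundiboirm/ → imgekhundiboir.

imgekhundiboir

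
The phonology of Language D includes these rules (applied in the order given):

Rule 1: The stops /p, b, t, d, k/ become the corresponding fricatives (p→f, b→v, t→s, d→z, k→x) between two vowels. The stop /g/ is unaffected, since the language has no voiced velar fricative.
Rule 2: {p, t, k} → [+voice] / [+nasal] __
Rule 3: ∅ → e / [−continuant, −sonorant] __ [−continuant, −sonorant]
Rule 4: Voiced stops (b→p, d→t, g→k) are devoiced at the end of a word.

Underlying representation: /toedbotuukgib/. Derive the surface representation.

Rule 1 (intervocalic spirantization): /t/ is a stop between vowels /o/ and /u/, so it spirantizes to the fricative [s]. /toedbotuukgib/ → toedbosuukgib.
Rule 2 (post-nasal voicing): no segment meets the environment; /toedbosuukgib/ is unchanged.
Rule 3 (stop-cluster e-epenthesis): /d/ and /b/ form a stop–stop cluster, so [e] is inserted between them. /k/ and /g/ form a stop–stop cluster, so [e] is inserted between them. /toedbosuukgib/ → toedebosuukegib.
Rule 4 (final devoicing): /b/ is a voiced stop in word-final position, so it devoices to [p]. /toedebosuukegib/ → toedebosuukegip.

toedebosuukegip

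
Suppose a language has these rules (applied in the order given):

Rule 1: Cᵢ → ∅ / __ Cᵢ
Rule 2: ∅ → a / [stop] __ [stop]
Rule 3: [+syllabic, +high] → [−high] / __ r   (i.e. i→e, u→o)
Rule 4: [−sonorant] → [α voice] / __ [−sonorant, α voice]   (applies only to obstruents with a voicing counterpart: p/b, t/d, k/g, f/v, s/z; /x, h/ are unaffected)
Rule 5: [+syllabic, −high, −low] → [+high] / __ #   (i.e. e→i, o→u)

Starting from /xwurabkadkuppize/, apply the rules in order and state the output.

xworabakadakupizi

Rule 1 (degemination): /pp/ is a geminate; the first /p/ deletes. /xwurabkadkuppize/ → xwurabkadkupize.
Rule 2 (stop-cluster a-epenthesis): /b/ and /k/ form a stop–stop cluster, so [a] is inserted between them. /d/ and /k/ form a stop–stop cluster, so [a] is inserted between them. /xwurabkadkupize/ → xwurabakadakupize.
Rule 3 (pre-rhotic lowering): /u/ is a high vowel immediately before /r/, so it lowers to [o]. /xwurabakadakupize/ → xworabakadakupize.
Rule 4 (regressive voicing assimilation): no segment meets the environment; /xworabakadakupize/ is unchanged.
Rule 5 (final vowel raising): /e/ is a mid vowel in word-final position, so it raises to [i]. /xworabakadakupize/ → xworabakadakupizi.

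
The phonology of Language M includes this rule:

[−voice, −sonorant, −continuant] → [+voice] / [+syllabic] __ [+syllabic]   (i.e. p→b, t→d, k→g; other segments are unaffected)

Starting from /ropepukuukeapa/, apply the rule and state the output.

/p/ is a voiceless stop between vowels /o/ and /e/, so it voices to [b].
/p/ is a voiceless stop between vowels /e/ and /u/, so it voices to [b].
/k/ is a voiceless stop between vowels /u/ and /u/, so it voices to [g].
/k/ is a voiceless stop between vowels /u/ and /e/, so it voices to [g].
/p/ is a voiceless stop between vowels /a/ and /a/, so it voices to [b].
Surface form: [robebuguugeaba].

robebuguugeaba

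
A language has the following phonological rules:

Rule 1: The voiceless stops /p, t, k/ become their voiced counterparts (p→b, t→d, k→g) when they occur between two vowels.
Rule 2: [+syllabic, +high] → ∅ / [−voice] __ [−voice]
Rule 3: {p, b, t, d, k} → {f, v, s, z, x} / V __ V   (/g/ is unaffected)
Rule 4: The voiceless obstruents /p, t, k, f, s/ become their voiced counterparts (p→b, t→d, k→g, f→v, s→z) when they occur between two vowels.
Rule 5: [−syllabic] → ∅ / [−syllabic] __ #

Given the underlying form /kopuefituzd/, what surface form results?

Rule 1 (intervocalic voicing): /p/ is a voiceless stop between vowels /o/ and /u/, so it voices to [b]. /t/ is a voiceless stop between vowels /i/ and /u/, so it voices to [d]. /kopuefituzd/ → kobuefiduzd.
Rule 2 (high vowel syncope): no segment meets the environment; /kobuefiduzd/ is unchanged.
Rule 3 (intervocalic spirantization): /b/ is a stop between vowels /o/ and /u/, so it spirantizes to the fricative [v]. /d/ is a stop between vowels /i/ and /u/, so it spirantizes to the fricative [z]. /kobuefiduzd/ → kovuefizuzd.
Rule 4 (intervocalic voicing): /f/ is a voiceless obstruent between vowels /e/ and /i/, so it voices to [v]. /kovuefizuzd/ → kovuevizuzd.
Rule 5 (final cluster simplification): /d/ is the second consonant of a word-final cluster /zd/, so it deletes. /kovuevizuzd/ → kovuevizuz.

kovuevizuz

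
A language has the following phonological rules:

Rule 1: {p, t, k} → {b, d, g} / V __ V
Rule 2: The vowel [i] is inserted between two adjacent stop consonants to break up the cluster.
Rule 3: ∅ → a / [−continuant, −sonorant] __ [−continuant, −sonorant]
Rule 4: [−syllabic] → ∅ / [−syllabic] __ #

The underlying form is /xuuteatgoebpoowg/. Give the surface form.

Rule 1 (intervocalic voicing): /t/ is a voiceless stop between vowels /u/ and /e/, so it voices to [d]. /xuuteatgoebpoowg/ → xuudeatgoebpoowg.
Rule 2 (stop-cluster i-epenthesis): /t/ and /g/ form a stop–stop cluster, so [i] is inserted between them. /b/ and /p/ form a stop–stop cluster, so [i] is inserted between them. /xuudeatgoebpoowg/ → xuudeatigoebipoowg.
Rule 3 (stop-cluster a-epenthesis): no segment meets the environment; /xuudeatigoebipoowg/ is unchanged.
Rule 4 (final cluster simplification): /g/ is the second consonant of a word-final cluster /wg/, so it deletes. /xuudeatigoebipoowg/ → xuudeatigoebipoow.

xuudeatigoebipoow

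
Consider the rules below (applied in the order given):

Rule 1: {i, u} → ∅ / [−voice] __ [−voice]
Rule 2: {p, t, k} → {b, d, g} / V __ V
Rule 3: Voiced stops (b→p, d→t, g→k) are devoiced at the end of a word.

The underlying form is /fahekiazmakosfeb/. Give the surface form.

fahegiazmagosfep

Rule 1 (high vowel syncope): no segment meets the environment; /fahekiazmakosfeb/ is unchanged.
Rule 2 (intervocalic voicing): /k/ is a voiceless stop between vowels /e/ and /i/, so it voices to [g]. /k/ is a voiceless stop between vowels /a/ and /o/, so it voices to [g]. /fahekiazmakosfeb/ → fahegiazmagosfeb.
Rule 3 (final devoicing): /b/ is a voiced stop in word-final position, so it devoices to [p]. /fahegiazmagosfeb/ → fahegiazmagosfep.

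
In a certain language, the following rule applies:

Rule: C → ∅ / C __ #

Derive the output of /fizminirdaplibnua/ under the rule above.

fizminirdaplibnua

No segment of /fizminirdaplibnua/ meets the structural description of the rule, so the form surfaces unchanged.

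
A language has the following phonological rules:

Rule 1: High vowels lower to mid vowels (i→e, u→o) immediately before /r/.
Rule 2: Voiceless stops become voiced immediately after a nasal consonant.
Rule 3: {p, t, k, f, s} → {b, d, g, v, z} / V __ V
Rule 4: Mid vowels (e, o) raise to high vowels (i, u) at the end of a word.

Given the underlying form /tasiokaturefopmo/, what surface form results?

Rule 1 (pre-rhotic lowering): /u/ is a high vowel immediately before /r/, so it lowers to [o]. /tasiokaturefopmo/ → tasiokatorefopmo.
Rule 2 (post-nasal voicing): no segment meets the environment; /tasiokatorefopmo/ is unchanged.
Rule 3 (intervocalic voicing): /s/ is a voiceless obstruent between vowels /a/ and /i/, so it voices to [z]. /k/ is a voiceless obstruent between vowels /o/ and /a/, so it voices to [g]. /t/ is a voiceless obstruent between vowels /a/ and /o/, so it voices to [d]. /f/ is a voiceless obstruent between vowels /e/ and /o/, so it voices to [v]. /tasiokatorefopmo/ → taziogadorevopmo.
Rule 4 (final vowel raising): /o/ is a mid vowel in word-final position, so it raises to [u]. /taziogadorevopmo/ → taziogadorevopmu.

taziogadorevopmu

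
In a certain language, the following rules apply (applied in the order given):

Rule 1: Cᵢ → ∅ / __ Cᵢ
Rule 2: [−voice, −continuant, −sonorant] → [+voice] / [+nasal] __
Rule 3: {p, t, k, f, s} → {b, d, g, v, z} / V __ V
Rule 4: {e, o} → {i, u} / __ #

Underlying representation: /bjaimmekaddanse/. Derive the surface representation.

bjaimegadansi

Rule 1 (degemination): /mm/ is a geminate; the first /m/ deletes. /dd/ is a geminate; the first /d/ deletes. /bjaimmekaddanse/ → bjaimekadanse.
Rule 2 (post-nasal voicing): no segment meets the environment; /bjaimekadanse/ is unchanged.
Rule 3 (intervocalic voicing): /k/ is a voiceless obstruent between vowels /e/ and /a/, so it voices to [g]. /bjaimekadanse/ → bjaimegadanse.
Rule 4 (final vowel raising): /e/ is a mid vowel in word-final position, so it raises to [i]. /bjaimegadanse/ → bjaimegadansi.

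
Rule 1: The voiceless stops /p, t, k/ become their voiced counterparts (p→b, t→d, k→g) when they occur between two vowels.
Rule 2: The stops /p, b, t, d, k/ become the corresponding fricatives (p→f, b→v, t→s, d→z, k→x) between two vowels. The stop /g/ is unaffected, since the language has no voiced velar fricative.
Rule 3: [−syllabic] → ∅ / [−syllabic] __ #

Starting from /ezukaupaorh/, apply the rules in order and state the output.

Rule 1 (intervocalic voicing): /k/ is a voiceless stop between vowels /u/ and /a/, so it voices to [g]. /p/ is a voiceless stop between vowels /u/ and /a/, so it voices to [b]. /ezukaupaorh/ → ezugaubaorh.
Rule 2 (intervocalic spirantization): /b/ is a stop between vowels /u/ and /a/, so it spirantizes to the fricative [v]. /ezugaubaorh/ → ezugauvaorh.
Rule 3 (final cluster simplification): /h/ is the second consonant of a word-final cluster /rh/, so it deletes. /ezugauvaorh/ → ezugauvaor.

ezugauvaor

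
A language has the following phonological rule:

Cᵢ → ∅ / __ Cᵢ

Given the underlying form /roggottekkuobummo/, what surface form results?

/gg/ is a geminate; the first /g/ deletes.
/tt/ is a geminate; the first /t/ deletes.
/kk/ is a geminate; the first /k/ deletes.
/mm/ is a geminate; the first /m/ deletes.
Surface form: [rogotekuobumo].

rogotekuobumo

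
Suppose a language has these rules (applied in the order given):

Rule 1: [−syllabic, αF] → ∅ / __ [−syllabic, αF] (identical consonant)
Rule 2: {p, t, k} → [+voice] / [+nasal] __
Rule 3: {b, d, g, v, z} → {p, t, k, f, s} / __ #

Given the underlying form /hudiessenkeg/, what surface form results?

Rule 1 (degemination): /ss/ is a geminate; the first /s/ deletes. /hudiessenkeg/ → hudiesenkeg.
Rule 2 (post-nasal voicing): /k/ is a voiceless stop immediately after the nasal /n/, so it voices to [g]. /hudiesenkeg/ → hudiesengeg.
Rule 3 (final devoicing): /g/ is a voiced obstruent in word-final position, so it devoices to [k]. /hudiesengeg/ → hudiesengek.

hudiesengek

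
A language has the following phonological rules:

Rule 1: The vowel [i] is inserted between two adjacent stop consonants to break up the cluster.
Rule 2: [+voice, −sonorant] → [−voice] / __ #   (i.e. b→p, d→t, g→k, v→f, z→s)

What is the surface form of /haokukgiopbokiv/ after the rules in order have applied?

haokukigiopibokif

Rule 1 (stop-cluster i-epenthesis): /k/ and /g/ form a stop–stop cluster, so [i] is inserted between them. /p/ and /b/ form a stop–stop cluster, so [i] is inserted between them. /haokukgiopbokiv/ → haokukigiopibokiv.
Rule 2 (final devoicing): /v/ is a voiced obstruent in word-final position, so it devoices to [f]. /haokukigiopibokiv/ → haokukigiopibokif.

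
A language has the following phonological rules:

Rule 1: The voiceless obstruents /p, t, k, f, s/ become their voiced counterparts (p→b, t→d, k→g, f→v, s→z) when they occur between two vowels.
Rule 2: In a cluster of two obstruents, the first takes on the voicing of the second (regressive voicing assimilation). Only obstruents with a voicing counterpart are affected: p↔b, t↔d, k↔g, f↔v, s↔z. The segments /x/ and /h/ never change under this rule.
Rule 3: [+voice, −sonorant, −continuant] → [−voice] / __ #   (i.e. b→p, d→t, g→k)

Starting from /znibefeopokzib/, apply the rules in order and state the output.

znibeveobogzip

Rule 1 (intervocalic voicing): /f/ is a voiceless obstruent between vowels /e/ and /e/, so it voices to [v]. /p/ is a voiceless obstruent between vowels /o/ and /o/, so it voices to [b]. /znibefeopokzib/ → znibeveobokzib.
Rule 2 (regressive voicing assimilation): /k/ precedes the voiced obstruent /z/, so it voices to [g] by assimilation. /znibeveobokzib/ → znibeveobogzib.
Rule 3 (final devoicing): /b/ is a voiced stop in word-final position, so it devoices to [p]. /znibeveobogzib/ → znibeveobogzip.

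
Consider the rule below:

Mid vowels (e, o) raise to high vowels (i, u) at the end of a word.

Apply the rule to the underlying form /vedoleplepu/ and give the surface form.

No segment of /vedoleplepu/ meets the structural description of the rule, so the form surfaces unchanged.

vedoleplepu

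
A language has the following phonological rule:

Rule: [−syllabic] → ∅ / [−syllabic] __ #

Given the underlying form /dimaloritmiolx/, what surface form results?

/x/ is the second consonant of a word-final cluster /lx/, so it deletes.
The other instances of /d/, /m/, /l/, /r/, /t/ do not occur in the required environment and remain unchanged.
Surface form: [dimaloritmiol].

dimaloritmiol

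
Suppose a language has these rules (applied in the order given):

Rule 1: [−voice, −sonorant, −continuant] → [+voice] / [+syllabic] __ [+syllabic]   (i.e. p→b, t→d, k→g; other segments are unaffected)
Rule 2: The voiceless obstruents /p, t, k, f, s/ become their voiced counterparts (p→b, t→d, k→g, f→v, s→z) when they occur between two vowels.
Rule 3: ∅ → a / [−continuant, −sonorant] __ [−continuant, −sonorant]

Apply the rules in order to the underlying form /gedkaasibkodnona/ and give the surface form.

Rule 1 (intervocalic voicing): no segment meets the environment; /gedkaasibkodnona/ is unchanged.
Rule 2 (intervocalic voicing): /s/ is a voiceless obstruent between vowels /a/ and /i/, so it voices to [z]. /gedkaasibkodnona/ → gedkaazibkodnona.
Rule 3 (stop-cluster a-epenthesis): /d/ and /k/ form a stop–stop cluster, so [a] is inserted between them. /b/ and /k/ form a stop–stop cluster, so [a] is inserted between them. /gedkaazibkodnona/ → gedakaazibakodnona.

gedakaazibakodnona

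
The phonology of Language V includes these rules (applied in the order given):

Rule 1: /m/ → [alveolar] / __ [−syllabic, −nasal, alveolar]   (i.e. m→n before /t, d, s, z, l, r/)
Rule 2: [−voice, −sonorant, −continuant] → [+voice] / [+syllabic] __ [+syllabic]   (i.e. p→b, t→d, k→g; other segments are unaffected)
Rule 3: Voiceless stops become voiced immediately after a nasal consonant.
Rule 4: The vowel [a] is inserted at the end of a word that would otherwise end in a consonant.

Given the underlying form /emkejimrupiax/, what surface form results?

Rule 1 (nasal place assimilation): /m/ precedes the alveolar consonant /r/, so it assimilates in place to [n]. /emkejimrupiax/ → emkejinrupiax.
Rule 2 (intervocalic voicing): /p/ is a voiceless stop between vowels /u/ and /i/, so it voices to [b]. /emkejinrupiax/ → emkejinrubiax.
Rule 3 (post-nasal voicing): /k/ is a voiceless stop immediately after the nasal /m/, so it voices to [g]. /emkejinrubiax/ → emgejinrubiax.
Rule 4 (final a-epenthesis): the form ends in the consonant /x/, so [a] is inserted word-finally. /emgejinrubiax/ → emgejinrubiaxa.

emgejinrubiaxa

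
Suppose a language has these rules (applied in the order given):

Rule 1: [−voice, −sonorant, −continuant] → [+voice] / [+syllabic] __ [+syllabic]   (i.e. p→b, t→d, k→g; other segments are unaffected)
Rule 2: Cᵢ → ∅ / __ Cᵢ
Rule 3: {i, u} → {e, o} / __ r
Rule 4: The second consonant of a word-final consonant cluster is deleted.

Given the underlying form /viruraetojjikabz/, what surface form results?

Rule 1 (intervocalic voicing): /t/ is a voiceless stop between vowels /e/ and /o/, so it voices to [d]. /k/ is a voiceless stop between vowels /i/ and /a/, so it voices to [g]. /viruraetojjikabz/ → viruraedojjigabz.
Rule 2 (degemination): /jj/ is a geminate; the first /j/ deletes. /viruraedojjigabz/ → viruraedojigabz.
Rule 3 (pre-rhotic lowering): /i/ is a high vowel immediately before /r/, so it lowers to [e]. /u/ is a high vowel immediately before /r/, so it lowers to [o]. /viruraedojigabz/ → veroraedojigabz.
Rule 4 (final cluster simplification): /z/ is the second consonant of a word-final cluster /bz/, so it deletes. /veroraedojigabz/ → veroraedojigab.

veroraedojigab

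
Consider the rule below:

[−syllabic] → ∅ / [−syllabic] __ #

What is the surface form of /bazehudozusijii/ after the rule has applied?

No segment of /bazehudozusijii/ meets the structural description of the rule, so the form surfaces unchanged.

bazehudozusijii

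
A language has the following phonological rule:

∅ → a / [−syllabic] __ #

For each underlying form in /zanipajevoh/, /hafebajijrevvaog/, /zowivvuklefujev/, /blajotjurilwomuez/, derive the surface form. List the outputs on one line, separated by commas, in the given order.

zanipajevoha, hafebajijrevvaoga, zowivvuklefujeva, blajotjurilwomueza

/zanipajevoh/: the form ends in the consonant /h/, so [a] is inserted word-finally. → [zanipajevoha].
/hafebajijrevvaog/: the form ends in the consonant /g/, so [a] is inserted word-finally. → [hafebajijrevvaoga].
/zowivvuklefujev/: the form ends in the consonant /v/, so [a] is inserted word-finally. → [zowivvuklefujeva].
/blajotjurilwomuez/: the form ends in the consonant /z/, so [a] is inserted word-finally. → [blajotjurilwomueza].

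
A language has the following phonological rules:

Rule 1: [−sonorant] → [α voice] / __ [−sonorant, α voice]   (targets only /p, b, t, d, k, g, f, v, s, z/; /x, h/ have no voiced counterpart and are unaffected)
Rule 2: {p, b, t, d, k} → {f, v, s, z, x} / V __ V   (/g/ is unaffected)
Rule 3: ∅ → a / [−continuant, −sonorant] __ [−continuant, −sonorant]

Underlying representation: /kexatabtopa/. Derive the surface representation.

Rule 1 (regressive voicing assimilation): /b/ precedes the voiceless obstruent /t/, so it devoices to [p] by assimilation. /kexatabtopa/ → kexataptopa.
Rule 2 (intervocalic spirantization): /t/ is a stop between vowels /a/ and /a/, so it spirantizes to the fricative [s]. /p/ is a stop between vowels /o/ and /a/, so it spirantizes to the fricative [f]. /kexataptopa/ → kexasaptofa.
Rule 3 (stop-cluster a-epenthesis): /p/ and /t/ form a stop–stop cluster, so [a] is inserted between them. /kexasaptofa/ → kexasapatofa.

kexasapatofa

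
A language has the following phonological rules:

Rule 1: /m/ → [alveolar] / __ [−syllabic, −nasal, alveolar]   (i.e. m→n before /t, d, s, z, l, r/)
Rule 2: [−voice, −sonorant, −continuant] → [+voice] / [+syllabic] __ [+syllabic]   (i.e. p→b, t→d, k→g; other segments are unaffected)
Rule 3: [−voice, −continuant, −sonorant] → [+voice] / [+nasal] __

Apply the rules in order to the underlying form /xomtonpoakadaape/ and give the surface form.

Rule 1 (nasal place assimilation): /m/ precedes the alveolar consonant /t/, so it assimilates in place to [n]. /xomtonpoakadaape/ → xontonpoakadaape.
Rule 2 (intervocalic voicing): /k/ is a voiceless stop between vowels /a/ and /a/, so it voices to [g]. /p/ is a voiceless stop between vowels /a/ and /e/, so it voices to [b]. /xontonpoakadaape/ → xontonpoagadaabe.
Rule 3 (post-nasal voicing): /t/ is a voiceless stop immediately after the nasal /n/, so it voices to [d]. /p/ is a voiceless stop immediately after the nasal /n/, so it voices to [b]. /xontonpoagadaabe/ → xondonboagadaabe.

xondonboagadaabe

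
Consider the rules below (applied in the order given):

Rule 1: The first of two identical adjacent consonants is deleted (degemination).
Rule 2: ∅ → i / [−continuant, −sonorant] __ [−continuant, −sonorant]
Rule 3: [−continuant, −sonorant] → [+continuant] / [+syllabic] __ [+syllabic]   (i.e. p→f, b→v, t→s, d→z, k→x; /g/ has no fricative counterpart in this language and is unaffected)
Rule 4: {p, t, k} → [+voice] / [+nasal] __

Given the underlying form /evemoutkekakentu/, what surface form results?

Rule 1 (degemination): no segment meets the environment; /evemoutkekakentu/ is unchanged.
Rule 2 (stop-cluster i-epenthesis): /t/ and /k/ form a stop–stop cluster, so [i] is inserted between them. /evemoutkekakentu/ → evemoutikekakentu.
Rule 3 (intervocalic spirantization): /t/ is a stop between vowels /u/ and /i/, so it spirantizes to the fricative [s]. /k/ is a stop between vowels /i/ and /e/, so it spirantizes to the fricative [x]. /k/ is a stop between vowels /e/ and /a/, so it spirantizes to the fricative [x]. /k/ is a stop between vowels /a/ and /e/, so it spirantizes to the fricative [x]. /evemoutikekakentu/ → evemousixexaxentu.
Rule 4 (post-nasal voicing): /t/ is a voiceless stop immediately after the nasal /n/, so it voices to [d]. /evemousixexaxentu/ → evemousixexaxendu.

evemousixexaxendu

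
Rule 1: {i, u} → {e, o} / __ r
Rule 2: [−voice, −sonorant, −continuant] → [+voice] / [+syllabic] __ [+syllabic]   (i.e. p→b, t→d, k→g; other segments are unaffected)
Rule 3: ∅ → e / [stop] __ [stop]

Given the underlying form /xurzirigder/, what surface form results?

xorzerigeder

Rule 1 (pre-rhotic lowering): /u/ is a high vowel immediately before /r/, so it lowers to [o]. /i/ is a high vowel immediately before /r/, so it lowers to [e]. /xurzirigder/ → xorzerigder.
Rule 2 (intervocalic voicing): no segment meets the environment; /xorzerigder/ is unchanged.
Rule 3 (stop-cluster e-epenthesis): /g/ and /d/ form a stop–stop cluster, so [e] is inserted between them. /xorzerigder/ → xorzerigeder.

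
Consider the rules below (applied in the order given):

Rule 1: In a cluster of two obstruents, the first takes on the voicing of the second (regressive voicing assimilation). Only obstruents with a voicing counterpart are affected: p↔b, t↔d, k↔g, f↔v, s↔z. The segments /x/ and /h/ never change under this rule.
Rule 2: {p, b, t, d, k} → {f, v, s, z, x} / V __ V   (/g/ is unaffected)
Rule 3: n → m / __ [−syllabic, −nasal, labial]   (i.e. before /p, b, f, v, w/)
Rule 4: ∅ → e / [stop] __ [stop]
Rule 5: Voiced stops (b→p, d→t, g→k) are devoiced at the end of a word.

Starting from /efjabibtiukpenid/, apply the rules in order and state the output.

Rule 1 (regressive voicing assimilation): /b/ precedes the voiceless obstruent /t/, so it devoices to [p] by assimilation. /efjabibtiukpenid/ → efjabiptiukpenid.
Rule 2 (intervocalic spirantization): /b/ is a stop between vowels /a/ and /i/, so it spirantizes to the fricative [v]. /efjabiptiukpenid/ → efjaviptiukpenid.
Rule 3 (nasal place assimilation): no segment meets the environment; /efjaviptiukpenid/ is unchanged.
Rule 4 (stop-cluster e-epenthesis): /p/ and /t/ form a stop–stop cluster, so [e] is inserted between them. /k/ and /p/ form a stop–stop cluster, so [e] is inserted between them. /efjaviptiukpenid/ → efjavipetiukepenid.
Rule 5 (final devoicing): /d/ is a voiced stop in word-final position, so it devoices to [t]. /efjavipetiukepenid/ → efjavipetiukepenit.

efjavipetiukepenit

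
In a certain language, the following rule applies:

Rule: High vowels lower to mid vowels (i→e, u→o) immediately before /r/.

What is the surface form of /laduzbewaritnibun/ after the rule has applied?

laduzbewaritnibun

No segment of /laduzbewaritnibun/ meets the structural description of the rule, so the form surfaces unchanged.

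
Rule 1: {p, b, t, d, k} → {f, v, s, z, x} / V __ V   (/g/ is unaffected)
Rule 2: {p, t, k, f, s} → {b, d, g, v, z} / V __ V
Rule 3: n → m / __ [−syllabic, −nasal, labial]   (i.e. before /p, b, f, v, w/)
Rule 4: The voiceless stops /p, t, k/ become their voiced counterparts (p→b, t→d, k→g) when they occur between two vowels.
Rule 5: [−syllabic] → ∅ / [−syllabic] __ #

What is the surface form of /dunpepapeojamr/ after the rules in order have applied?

Rule 1 (intervocalic spirantization): /p/ is a stop between vowels /e/ and /a/, so it spirantizes to the fricative [f]. /p/ is a stop between vowels /a/ and /e/, so it spirantizes to the fricative [f]. /dunpepapeojamr/ → dunpefafeojamr.
Rule 2 (intervocalic voicing): /f/ is a voiceless obstruent between vowels /e/ and /a/, so it voices to [v]. /f/ is a voiceless obstruent between vowels /a/ and /e/, so it voices to [v]. /dunpefafeojamr/ → dunpevaveojamr.
Rule 3 (nasal place assimilation): /n/ precedes the labial consonant /p/, so it assimilates in place to [m]. /dunpevaveojamr/ → dumpevaveojamr.
Rule 4 (intervocalic voicing): no segment meets the environment; /dumpevaveojamr/ is unchanged.
Rule 5 (final cluster simplification): /r/ is the second consonant of a word-final cluster /mr/, so it deletes. /dumpevaveojamr/ → dumpevaveojam.

dumpevaveojam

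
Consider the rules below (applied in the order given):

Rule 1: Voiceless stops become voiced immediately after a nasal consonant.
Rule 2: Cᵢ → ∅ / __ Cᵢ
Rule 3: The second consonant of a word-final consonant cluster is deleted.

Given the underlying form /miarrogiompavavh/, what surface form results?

Rule 1 (post-nasal voicing): /p/ is a voiceless stop immediately after the nasal /m/, so it voices to [b]. /miarrogiompavavh/ → miarrogiombavavh.
Rule 2 (degemination): /rr/ is a geminate; the first /r/ deletes. /miarrogiombavavh/ → miarogiombavavh.
Rule 3 (final cluster simplification): /h/ is the second consonant of a word-final cluster /vh/, so it deletes. /miarogiombavavh/ → miarogiombavav.

miarogiombavav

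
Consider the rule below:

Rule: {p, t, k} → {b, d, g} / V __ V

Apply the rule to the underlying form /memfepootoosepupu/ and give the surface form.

memfeboodoosebubu

/p/ is a voiceless stop between vowels /e/ and /o/, so it voices to [b].
/t/ is a voiceless stop between vowels /o/ and /o/, so it voices to [d].
/p/ is a voiceless stop between vowels /e/ and /u/, so it voices to [b].
/p/ is a voiceless stop between vowels /u/ and /u/, so it voices to [b].
Surface form: [memfeboodoosebubu].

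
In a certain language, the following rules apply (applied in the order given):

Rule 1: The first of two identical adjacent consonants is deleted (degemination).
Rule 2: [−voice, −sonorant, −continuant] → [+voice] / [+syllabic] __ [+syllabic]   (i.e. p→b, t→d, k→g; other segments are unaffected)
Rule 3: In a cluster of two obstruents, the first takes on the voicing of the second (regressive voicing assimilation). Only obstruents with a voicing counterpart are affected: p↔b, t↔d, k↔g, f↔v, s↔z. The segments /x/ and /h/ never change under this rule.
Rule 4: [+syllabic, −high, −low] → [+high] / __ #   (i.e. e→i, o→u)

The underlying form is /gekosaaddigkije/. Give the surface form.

gegosaadikkiji

Rule 1 (degemination): /dd/ is a geminate; the first /d/ deletes. /gekosaaddigkije/ → gekosaadigkije.
Rule 2 (intervocalic voicing): /k/ is a voiceless stop between vowels /e/ and /o/, so it voices to [g]. /gekosaadigkije/ → gegosaadigkije.
Rule 3 (regressive voicing assimilation): /g/ precedes the voiceless obstruent /k/, so it devoices to [k] by assimilation. /gegosaadigkije/ → gegosaadikkije.
Rule 4 (final vowel raising): /e/ is a mid vowel in word-final position, so it raises to [i]. /gegosaadikkije/ → gegosaadikkiji.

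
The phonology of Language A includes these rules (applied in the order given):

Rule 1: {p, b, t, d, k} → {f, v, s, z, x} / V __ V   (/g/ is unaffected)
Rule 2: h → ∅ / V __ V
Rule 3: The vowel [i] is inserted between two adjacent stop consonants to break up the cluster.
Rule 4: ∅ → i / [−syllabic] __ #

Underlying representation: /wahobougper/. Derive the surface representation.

waovougiperi

Rule 1 (intervocalic spirantization): /b/ is a stop between vowels /o/ and /o/, so it spirantizes to the fricative [v]. /wahobougper/ → wahovougper.
Rule 2 (intervocalic h-deletion): /h/ occurs between vowels /a/ and /o/, so it deletes. /wahovougper/ → waovougper.
Rule 3 (stop-cluster i-epenthesis): /g/ and /p/ form a stop–stop cluster, so [i] is inserted between them. /waovougper/ → waovougiper.
Rule 4 (final i-epenthesis): the form ends in the consonant /r/, so [i] is inserted word-finally. /waovougiper/ → waovougiperi.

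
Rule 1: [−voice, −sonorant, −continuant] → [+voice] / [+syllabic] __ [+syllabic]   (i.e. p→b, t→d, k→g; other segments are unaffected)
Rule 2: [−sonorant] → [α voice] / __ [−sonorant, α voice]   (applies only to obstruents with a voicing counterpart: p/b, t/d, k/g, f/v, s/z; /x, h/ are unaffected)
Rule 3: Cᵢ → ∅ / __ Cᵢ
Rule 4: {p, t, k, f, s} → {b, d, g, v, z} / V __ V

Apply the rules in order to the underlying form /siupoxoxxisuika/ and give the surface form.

siuboxoxizuiga

Rule 1 (intervocalic voicing): /p/ is a voiceless stop between vowels /u/ and /o/, so it voices to [b]. /k/ is a voiceless stop between vowels /i/ and /a/, so it voices to [g]. /siupoxoxxisuika/ → siuboxoxxisuiga.
Rule 2 (regressive voicing assimilation): no segment meets the environment; /siuboxoxxisuiga/ is unchanged.
Rule 3 (degemination): /xx/ is a geminate; the first /x/ deletes. /siuboxoxxisuiga/ → siuboxoxisuiga.
Rule 4 (intervocalic voicing): /s/ is a voiceless obstruent between vowels /i/ and /u/, so it voices to [z]. /siuboxoxisuiga/ → siuboxoxizuiga.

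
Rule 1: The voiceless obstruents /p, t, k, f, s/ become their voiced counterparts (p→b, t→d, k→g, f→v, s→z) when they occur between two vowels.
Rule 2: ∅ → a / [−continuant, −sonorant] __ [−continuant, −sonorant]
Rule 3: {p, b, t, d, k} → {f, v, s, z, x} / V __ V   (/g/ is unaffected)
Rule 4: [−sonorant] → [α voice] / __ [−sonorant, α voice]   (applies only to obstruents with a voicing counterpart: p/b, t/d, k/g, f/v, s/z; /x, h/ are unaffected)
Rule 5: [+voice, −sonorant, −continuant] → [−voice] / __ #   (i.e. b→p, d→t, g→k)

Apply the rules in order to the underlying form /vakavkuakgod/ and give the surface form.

Rule 1 (intervocalic voicing): /k/ is a voiceless obstruent between vowels /a/ and /a/, so it voices to [g]. /vakavkuakgod/ → vagavkuakgod.
Rule 2 (stop-cluster a-epenthesis): /k/ and /g/ form a stop–stop cluster, so [a] is inserted between them. /vagavkuakgod/ → vagavkuakagod.
Rule 3 (intervocalic spirantization): /k/ is a stop between vowels /a/ and /a/, so it spirantizes to the fricative [x]. /vagavkuakagod/ → vagavkuaxagod.
Rule 4 (regressive voicing assimilation): /v/ precedes the voiceless obstruent /k/, so it devoices to [f] by assimilation. /vagavkuaxagod/ → vagafkuaxagod.
Rule 5 (final devoicing): /d/ is a voiced stop in word-final position, so it devoices to [t]. /vagafkuaxagod/ → vagafkuaxagot.

vagafkuaxagot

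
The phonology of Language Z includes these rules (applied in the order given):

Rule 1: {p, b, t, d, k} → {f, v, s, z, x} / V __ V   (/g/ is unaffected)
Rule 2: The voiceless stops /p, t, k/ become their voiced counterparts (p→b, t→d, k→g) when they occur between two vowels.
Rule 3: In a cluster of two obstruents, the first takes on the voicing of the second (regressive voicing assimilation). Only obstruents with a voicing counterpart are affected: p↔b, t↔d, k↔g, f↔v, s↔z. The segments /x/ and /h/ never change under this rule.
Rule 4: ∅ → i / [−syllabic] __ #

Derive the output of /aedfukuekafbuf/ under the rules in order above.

aetfuxuexavbufi

Rule 1 (intervocalic spirantization): /k/ is a stop between vowels /u/ and /u/, so it spirantizes to the fricative [x]. /k/ is a stop between vowels /e/ and /a/, so it spirantizes to the fricative [x]. /aedfukuekafbuf/ → aedfuxuexafbuf.
Rule 2 (intervocalic voicing): no segment meets the environment; /aedfuxuexafbuf/ is unchanged.
Rule 3 (regressive voicing assimilation): /d/ precedes the voiceless obstruent /f/, so it devoices to [t] by assimilation. /f/ precedes the voiced obstruent /b/, so it voices to [v] by assimilation. /aedfuxuexafbuf/ → aetfuxuexavbuf.
Rule 4 (final i-epenthesis): the form ends in the consonant /f/, so [i] is inserted word-finally. /aetfuxuexavbuf/ → aetfuxuexavbufi.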